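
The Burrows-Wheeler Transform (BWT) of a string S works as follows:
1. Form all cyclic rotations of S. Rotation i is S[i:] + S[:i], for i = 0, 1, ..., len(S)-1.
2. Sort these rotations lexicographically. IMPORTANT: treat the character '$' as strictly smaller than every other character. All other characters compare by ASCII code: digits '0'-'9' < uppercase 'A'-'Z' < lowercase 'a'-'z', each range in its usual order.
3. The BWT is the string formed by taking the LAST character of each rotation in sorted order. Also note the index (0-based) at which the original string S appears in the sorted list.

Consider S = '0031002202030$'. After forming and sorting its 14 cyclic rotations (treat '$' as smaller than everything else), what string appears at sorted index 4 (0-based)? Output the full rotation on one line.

All 14 rotations (rotation i = S[i:]+S[:i]):
  rot[0] = 0031002202030$
  rot[1] = 031002202030$0
  rot[2] = 31002202030$00
  rot[3] = 1002202030$003
  rot[4] = 002202030$0031
  rot[5] = 02202030$00310
  rot[6] = 2202030$003100
  rot[7] = 202030$0031002
  rot[8] = 02030$00310022
  rot[9] = 2030$003100220
  rot[10] = 030$0031002202
  rot[11] = 30$00310022020
  rot[12] = 0$003100220203
  rot[13] = $0031002202030
Sorted (with $ < everything):
  sorted[0] = $0031002202030
  sorted[1] = 0$003100220203
  sorted[2] = 002202030$0031
  sorted[3] = 0031002202030$
  sorted[4] = 02030$00310022
  sorted[5] = 02202030$00310
  sorted[6] = 030$0031002202
  sorted[7] = 031002202030$0
  sorted[8] = 1002202030$003
  sorted[9] = 202030$0031002
  sorted[10] = 2030$003100220
  sorted[11] = 2202030$003100
  sorted[12] = 30$00310022020
  sorted[13] = 31002202030$00
sorted[4] = 02030$00310022

Answer: 02030$00310022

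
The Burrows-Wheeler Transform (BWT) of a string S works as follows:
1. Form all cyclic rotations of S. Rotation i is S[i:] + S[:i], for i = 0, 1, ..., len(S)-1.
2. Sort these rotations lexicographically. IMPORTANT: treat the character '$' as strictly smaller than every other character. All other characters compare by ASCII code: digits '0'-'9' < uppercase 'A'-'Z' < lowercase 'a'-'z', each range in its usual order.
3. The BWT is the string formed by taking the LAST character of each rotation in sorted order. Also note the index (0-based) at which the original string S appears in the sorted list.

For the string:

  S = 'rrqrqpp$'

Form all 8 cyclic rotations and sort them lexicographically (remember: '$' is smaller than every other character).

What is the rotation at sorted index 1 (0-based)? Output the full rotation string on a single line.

All 8 rotations (rotation i = S[i:]+S[:i]):
  rot[0] = rrqrqpp$
  rot[1] = rqrqpp$r
  rot[2] = qrqpp$rr
  rot[3] = rqpp$rrq
  rot[4] = qpp$rrqr
  rot[5] = pp$rrqrq
  rot[6] = p$rrqrqp
  rot[7] = $rrqrqpp
Sorted (with $ < everything):
  sorted[0] = $rrqrqpp
  sorted[1] = p$rrqrqp
  sorted[2] = pp$rrqrq
  sorted[3] = qpp$rrqr
  sorted[4] = qrqpp$rr
  sorted[5] = rqpp$rrq
  sorted[6] = rqrqpp$r
  sorted[7] = rrqrqpp$
sorted[1] = p$rrqrqp

Answer: p$rrqrqp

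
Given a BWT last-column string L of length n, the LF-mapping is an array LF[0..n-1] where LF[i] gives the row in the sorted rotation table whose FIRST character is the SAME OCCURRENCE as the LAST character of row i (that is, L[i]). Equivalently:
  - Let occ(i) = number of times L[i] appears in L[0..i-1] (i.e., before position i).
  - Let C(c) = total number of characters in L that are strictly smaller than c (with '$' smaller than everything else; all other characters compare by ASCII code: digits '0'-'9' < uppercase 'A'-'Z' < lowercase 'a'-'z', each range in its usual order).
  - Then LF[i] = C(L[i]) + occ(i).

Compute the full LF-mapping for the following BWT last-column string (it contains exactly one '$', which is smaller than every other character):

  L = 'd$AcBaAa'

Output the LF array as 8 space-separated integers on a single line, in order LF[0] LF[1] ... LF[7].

Char counts: '$':1, 'A':2, 'B':1, 'a':2, 'c':1, 'd':1
C (first-col start): C('$')=0, C('A')=1, C('B')=3, C('a')=4, C('c')=6, C('d')=7
L[0]='d': occ=0, LF[0]=C('d')+0=7+0=7
L[1]='$': occ=0, LF[1]=C('$')+0=0+0=0
L[2]='A': occ=0, LF[2]=C('A')+0=1+0=1
L[3]='c': occ=0, LF[3]=C('c')+0=6+0=6
L[4]='B': occ=0, LF[4]=C('B')+0=3+0=3
L[5]='a': occ=0, LF[5]=C('a')+0=4+0=4
L[6]='A': occ=1, LF[6]=C('A')+1=1+1=2
L[7]='a': occ=1, LF[7]=C('a')+1=4+1=5

Answer: 7 0 1 6 3 4 2 5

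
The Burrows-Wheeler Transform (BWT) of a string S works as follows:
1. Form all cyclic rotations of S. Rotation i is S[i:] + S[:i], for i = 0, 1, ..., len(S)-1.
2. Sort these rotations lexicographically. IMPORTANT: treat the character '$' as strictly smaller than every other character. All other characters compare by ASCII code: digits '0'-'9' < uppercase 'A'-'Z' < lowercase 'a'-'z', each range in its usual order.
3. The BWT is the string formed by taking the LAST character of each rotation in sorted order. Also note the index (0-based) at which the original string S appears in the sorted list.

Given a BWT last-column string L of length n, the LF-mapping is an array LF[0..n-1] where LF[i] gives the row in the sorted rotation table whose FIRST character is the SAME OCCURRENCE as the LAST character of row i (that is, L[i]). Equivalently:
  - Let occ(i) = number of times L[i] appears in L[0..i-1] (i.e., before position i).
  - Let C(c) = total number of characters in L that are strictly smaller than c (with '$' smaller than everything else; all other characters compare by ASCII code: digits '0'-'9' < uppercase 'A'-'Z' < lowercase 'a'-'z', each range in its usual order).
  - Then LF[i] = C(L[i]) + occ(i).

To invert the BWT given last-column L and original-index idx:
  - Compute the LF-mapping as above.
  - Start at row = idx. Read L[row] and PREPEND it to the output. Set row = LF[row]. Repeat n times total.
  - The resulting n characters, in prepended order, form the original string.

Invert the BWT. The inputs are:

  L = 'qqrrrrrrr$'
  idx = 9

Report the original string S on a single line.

LF mapping: 1 2 3 4 5 6 7 8 9 0
Walk LF starting at row 9, prepending L[row]:
  step 1: row=9, L[9]='$', prepend. Next row=LF[9]=0
  step 2: row=0, L[0]='q', prepend. Next row=LF[0]=1
  step 3: row=1, L[1]='q', prepend. Next row=LF[1]=2
  step 4: row=2, L[2]='r', prepend. Next row=LF[2]=3
  step 5: row=3, L[3]='r', prepend. Next row=LF[3]=4
  step 6: row=4, L[4]='r', prepend. Next row=LF[4]=5
  step 7: row=5, L[5]='r', prepend. Next row=LF[5]=6
  step 8: row=6, L[6]='r', prepend. Next row=LF[6]=7
  step 9: row=7, L[7]='r', prepend. Next row=LF[7]=8
  step 10: row=8, L[8]='r', prepend. Next row=LF[8]=9
Reversed output: rrrrrrrqq$

Answer: rrrrrrrqq$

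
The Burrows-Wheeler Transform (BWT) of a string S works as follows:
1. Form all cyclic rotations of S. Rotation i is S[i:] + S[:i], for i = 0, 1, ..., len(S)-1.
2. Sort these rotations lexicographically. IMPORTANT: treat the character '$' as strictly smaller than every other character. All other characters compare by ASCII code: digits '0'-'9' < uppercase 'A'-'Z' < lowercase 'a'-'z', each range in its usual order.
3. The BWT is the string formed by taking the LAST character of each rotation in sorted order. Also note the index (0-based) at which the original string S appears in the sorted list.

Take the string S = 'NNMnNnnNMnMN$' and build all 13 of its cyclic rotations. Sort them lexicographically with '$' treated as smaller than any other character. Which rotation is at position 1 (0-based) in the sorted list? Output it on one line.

Answer: MN$NNMnNnnNMn

Derivation:
All 13 rotations (rotation i = S[i:]+S[:i]):
  rot[0] = NNMnNnnNMnMN$
  rot[1] = NMnNnnNMnMN$N
  rot[2] = MnNnnNMnMN$NN
  rot[3] = nNnnNMnMN$NNM
  rot[4] = NnnNMnMN$NNMn
  rot[5] = nnNMnMN$NNMnN
  rot[6] = nNMnMN$NNMnNn
  rot[7] = NMnMN$NNMnNnn
  rot[8] = MnMN$NNMnNnnN
  rot[9] = nMN$NNMnNnnNM
  rot[10] = MN$NNMnNnnNMn
  rot[11] = N$NNMnNnnNMnM
  rot[12] = $NNMnNnnNMnMN
Sorted (with $ < everything):
  sorted[0] = $NNMnNnnNMnMN
  sorted[1] = MN$NNMnNnnNMn
  sorted[2] = MnMN$NNMnNnnN
  sorted[3] = MnNnnNMnMN$NN
  sorted[4] = N$NNMnNnnNMnM
  sorted[5] = NMnMN$NNMnNnn
  sorted[6] = NMnNnnNMnMN$N
  sorted[7] = NNMnNnnNMnMN$
  sorted[8] = NnnNMnMN$NNMn
  sorted[9] = nMN$NNMnNnnNM
  sorted[10] = nNMnMN$NNMnNn
  sorted[11] = nNnnNMnMN$NNM
  sorted[12] = nnNMnMN$NNMnN
sorted[1] = MN$NNMnNnnNMn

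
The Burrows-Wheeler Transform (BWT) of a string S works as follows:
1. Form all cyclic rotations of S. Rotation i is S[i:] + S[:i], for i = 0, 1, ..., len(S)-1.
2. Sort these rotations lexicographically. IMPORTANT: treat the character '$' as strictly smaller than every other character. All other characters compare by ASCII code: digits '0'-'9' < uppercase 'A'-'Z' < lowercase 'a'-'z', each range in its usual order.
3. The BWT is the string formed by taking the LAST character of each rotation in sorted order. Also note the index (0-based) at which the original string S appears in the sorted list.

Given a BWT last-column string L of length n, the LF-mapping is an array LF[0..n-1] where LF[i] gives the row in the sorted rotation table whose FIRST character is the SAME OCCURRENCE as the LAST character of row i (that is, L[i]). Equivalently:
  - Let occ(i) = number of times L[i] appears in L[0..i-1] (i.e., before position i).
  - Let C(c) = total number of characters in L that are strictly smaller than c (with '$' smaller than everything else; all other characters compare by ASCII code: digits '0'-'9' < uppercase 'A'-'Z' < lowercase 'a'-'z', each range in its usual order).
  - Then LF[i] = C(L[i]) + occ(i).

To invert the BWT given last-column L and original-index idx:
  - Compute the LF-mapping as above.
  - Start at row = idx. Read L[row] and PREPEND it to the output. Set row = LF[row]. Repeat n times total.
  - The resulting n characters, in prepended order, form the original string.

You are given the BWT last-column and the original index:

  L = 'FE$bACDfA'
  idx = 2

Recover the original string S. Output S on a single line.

Answer: AfbCEADF$

Derivation:
LF mapping: 6 5 0 7 1 3 4 8 2
Walk LF starting at row 2, prepending L[row]:
  step 1: row=2, L[2]='$', prepend. Next row=LF[2]=0
  step 2: row=0, L[0]='F', prepend. Next row=LF[0]=6
  step 3: row=6, L[6]='D', prepend. Next row=LF[6]=4
  step 4: row=4, L[4]='A', prepend. Next row=LF[4]=1
  step 5: row=1, L[1]='E', prepend. Next row=LF[1]=5
  step 6: row=5, L[5]='C', prepend. Next row=LF[5]=3
  step 7: row=3, L[3]='b', prepend. Next row=LF[3]=7
  step 8: row=7, L[7]='f', prepend. Next row=LF[7]=8
  step 9: row=8, L[8]='A', prepend. Next row=LF[8]=2
Reversed output: AfbCEADF$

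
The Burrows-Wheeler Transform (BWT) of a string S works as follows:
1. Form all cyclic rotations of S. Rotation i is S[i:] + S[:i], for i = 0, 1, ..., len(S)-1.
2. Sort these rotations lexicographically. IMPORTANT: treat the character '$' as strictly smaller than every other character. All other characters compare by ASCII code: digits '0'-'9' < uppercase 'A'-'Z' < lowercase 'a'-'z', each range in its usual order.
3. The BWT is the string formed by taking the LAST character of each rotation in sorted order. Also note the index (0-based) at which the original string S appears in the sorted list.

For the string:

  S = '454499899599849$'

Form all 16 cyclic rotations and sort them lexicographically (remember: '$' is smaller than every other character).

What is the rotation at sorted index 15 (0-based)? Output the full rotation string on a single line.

All 16 rotations (rotation i = S[i:]+S[:i]):
  rot[0] = 454499899599849$
  rot[1] = 54499899599849$4
  rot[2] = 4499899599849$45
  rot[3] = 499899599849$454
  rot[4] = 99899599849$4544
  rot[5] = 9899599849$45449
  rot[6] = 899599849$454499
  rot[7] = 99599849$4544998
  rot[8] = 9599849$45449989
  rot[9] = 599849$454499899
  rot[10] = 99849$4544998995
  rot[11] = 9849$45449989959
  rot[12] = 849$454499899599
  rot[13] = 49$4544998995998
  rot[14] = 9$45449989959984
  rot[15] = $454499899599849
Sorted (with $ < everything):
  sorted[0] = $454499899599849
  sorted[1] = 4499899599849$45
  sorted[2] = 454499899599849$
  sorted[3] = 49$4544998995998
  sorted[4] = 499899599849$454
  sorted[5] = 54499899599849$4
  sorted[6] = 599849$454499899
  sorted[7] = 849$454499899599
  sorted[8] = 899599849$454499
  sorted[9] = 9$45449989959984
  sorted[10] = 9599849$45449989
  sorted[11] = 9849$45449989959
  sorted[12] = 9899599849$45449
  sorted[13] = 99599849$4544998
  sorted[14] = 99849$4544998995
  sorted[15] = 99899599849$4544
sorted[15] = 99899599849$4544

Answer: 99899599849$4544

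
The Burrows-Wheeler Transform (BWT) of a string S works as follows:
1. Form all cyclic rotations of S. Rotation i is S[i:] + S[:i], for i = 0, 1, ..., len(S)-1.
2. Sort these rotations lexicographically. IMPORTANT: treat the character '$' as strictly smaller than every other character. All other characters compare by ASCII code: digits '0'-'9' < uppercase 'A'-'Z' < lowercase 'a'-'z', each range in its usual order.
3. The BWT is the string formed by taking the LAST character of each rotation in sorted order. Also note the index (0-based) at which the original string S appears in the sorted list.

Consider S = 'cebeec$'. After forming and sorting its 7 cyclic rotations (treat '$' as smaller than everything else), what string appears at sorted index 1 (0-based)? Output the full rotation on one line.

Answer: beec$ce

Derivation:
All 7 rotations (rotation i = S[i:]+S[:i]):
  rot[0] = cebeec$
  rot[1] = ebeec$c
  rot[2] = beec$ce
  rot[3] = eec$ceb
  rot[4] = ec$cebe
  rot[5] = c$cebee
  rot[6] = $cebeec
Sorted (with $ < everything):
  sorted[0] = $cebeec
  sorted[1] = beec$ce
  sorted[2] = c$cebee
  sorted[3] = cebeec$
  sorted[4] = ebeec$c
  sorted[5] = ec$cebe
  sorted[6] = eec$ceb
sorted[1] = beec$ce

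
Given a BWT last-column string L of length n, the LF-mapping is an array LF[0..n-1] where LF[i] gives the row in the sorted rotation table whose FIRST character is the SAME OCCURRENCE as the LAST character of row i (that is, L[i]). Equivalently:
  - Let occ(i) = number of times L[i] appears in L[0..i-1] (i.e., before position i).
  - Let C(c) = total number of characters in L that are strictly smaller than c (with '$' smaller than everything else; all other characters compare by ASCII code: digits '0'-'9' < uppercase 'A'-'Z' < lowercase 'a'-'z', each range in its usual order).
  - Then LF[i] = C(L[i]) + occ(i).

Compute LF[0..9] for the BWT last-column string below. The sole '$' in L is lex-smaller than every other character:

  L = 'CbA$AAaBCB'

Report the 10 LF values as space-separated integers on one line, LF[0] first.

Char counts: '$':1, 'A':3, 'B':2, 'C':2, 'a':1, 'b':1
C (first-col start): C('$')=0, C('A')=1, C('B')=4, C('C')=6, C('a')=8, C('b')=9
L[0]='C': occ=0, LF[0]=C('C')+0=6+0=6
L[1]='b': occ=0, LF[1]=C('b')+0=9+0=9
L[2]='A': occ=0, LF[2]=C('A')+0=1+0=1
L[3]='$': occ=0, LF[3]=C('$')+0=0+0=0
L[4]='A': occ=1, LF[4]=C('A')+1=1+1=2
L[5]='A': occ=2, LF[5]=C('A')+2=1+2=3
L[6]='a': occ=0, LF[6]=C('a')+0=8+0=8
L[7]='B': occ=0, LF[7]=C('B')+0=4+0=4
L[8]='C': occ=1, LF[8]=C('C')+1=6+1=7
L[9]='B': occ=1, LF[9]=C('B')+1=4+1=5

Answer: 6 9 1 0 2 3 8 4 7 5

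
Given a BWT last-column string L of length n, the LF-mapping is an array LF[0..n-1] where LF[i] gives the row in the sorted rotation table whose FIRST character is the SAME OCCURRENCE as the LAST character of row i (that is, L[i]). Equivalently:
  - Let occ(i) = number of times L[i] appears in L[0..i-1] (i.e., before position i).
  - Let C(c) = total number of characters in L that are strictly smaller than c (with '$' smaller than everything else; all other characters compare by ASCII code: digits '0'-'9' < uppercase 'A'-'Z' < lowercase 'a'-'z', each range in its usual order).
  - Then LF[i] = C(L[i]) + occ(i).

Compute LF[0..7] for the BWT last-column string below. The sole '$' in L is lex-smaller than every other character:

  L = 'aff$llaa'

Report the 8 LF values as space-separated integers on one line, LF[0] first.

Char counts: '$':1, 'a':3, 'f':2, 'l':2
C (first-col start): C('$')=0, C('a')=1, C('f')=4, C('l')=6
L[0]='a': occ=0, LF[0]=C('a')+0=1+0=1
L[1]='f': occ=0, LF[1]=C('f')+0=4+0=4
L[2]='f': occ=1, LF[2]=C('f')+1=4+1=5
L[3]='$': occ=0, LF[3]=C('$')+0=0+0=0
L[4]='l': occ=0, LF[4]=C('l')+0=6+0=6
L[5]='l': occ=1, LF[5]=C('l')+1=6+1=7
L[6]='a': occ=1, LF[6]=C('a')+1=1+1=2
L[7]='a': occ=2, LF[7]=C('a')+2=1+2=3

Answer: 1 4 5 0 6 7 2 3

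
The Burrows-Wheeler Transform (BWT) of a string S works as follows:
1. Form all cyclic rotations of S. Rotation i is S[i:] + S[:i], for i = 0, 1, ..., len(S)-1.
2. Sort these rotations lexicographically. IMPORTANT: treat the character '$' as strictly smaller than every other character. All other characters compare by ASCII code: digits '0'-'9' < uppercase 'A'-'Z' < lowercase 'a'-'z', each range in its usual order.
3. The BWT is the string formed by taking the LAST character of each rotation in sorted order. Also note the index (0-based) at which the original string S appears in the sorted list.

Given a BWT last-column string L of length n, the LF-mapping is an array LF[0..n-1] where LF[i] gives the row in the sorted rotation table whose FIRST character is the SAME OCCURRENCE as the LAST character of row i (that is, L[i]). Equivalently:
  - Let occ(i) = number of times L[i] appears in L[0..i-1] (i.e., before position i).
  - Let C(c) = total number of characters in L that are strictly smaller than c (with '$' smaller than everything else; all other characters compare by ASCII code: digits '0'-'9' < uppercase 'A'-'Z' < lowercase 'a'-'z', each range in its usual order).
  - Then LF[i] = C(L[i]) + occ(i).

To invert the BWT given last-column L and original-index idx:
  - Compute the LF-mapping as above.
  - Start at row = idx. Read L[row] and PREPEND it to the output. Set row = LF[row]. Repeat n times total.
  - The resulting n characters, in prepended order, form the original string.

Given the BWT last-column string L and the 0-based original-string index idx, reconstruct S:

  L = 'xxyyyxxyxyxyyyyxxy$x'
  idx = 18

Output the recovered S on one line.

LF mapping: 1 2 10 11 12 3 4 13 5 14 6 15 16 17 18 7 8 19 0 9
Walk LF starting at row 18, prepending L[row]:
  step 1: row=18, L[18]='$', prepend. Next row=LF[18]=0
  step 2: row=0, L[0]='x', prepend. Next row=LF[0]=1
  step 3: row=1, L[1]='x', prepend. Next row=LF[1]=2
  step 4: row=2, L[2]='y', prepend. Next row=LF[2]=10
  step 5: row=10, L[10]='x', prepend. Next row=LF[10]=6
  step 6: row=6, L[6]='x', prepend. Next row=LF[6]=4
  step 7: row=4, L[4]='y', prepend. Next row=LF[4]=12
  step 8: row=12, L[12]='y', prepend. Next row=LF[12]=16
  step 9: row=16, L[16]='x', prepend. Next row=LF[16]=8
  step 10: row=8, L[8]='x', prepend. Next row=LF[8]=5
  step 11: row=5, L[5]='x', prepend. Next row=LF[5]=3
  step 12: row=3, L[3]='y', prepend. Next row=LF[3]=11
  step 13: row=11, L[11]='y', prepend. Next row=LF[11]=15
  step 14: row=15, L[15]='x', prepend. Next row=LF[15]=7
  step 15: row=7, L[7]='y', prepend. Next row=LF[7]=13
  step 16: row=13, L[13]='y', prepend. Next row=LF[13]=17
  step 17: row=17, L[17]='y', prepend. Next row=LF[17]=19
  step 18: row=19, L[19]='x', prepend. Next row=LF[19]=9
  step 19: row=9, L[9]='y', prepend. Next row=LF[9]=14
  step 20: row=14, L[14]='y', prepend. Next row=LF[14]=18
Reversed output: yyxyyyxyyxxxyyxxyxx$

Answer: yyxyyyxyyxxxyyxxyxx$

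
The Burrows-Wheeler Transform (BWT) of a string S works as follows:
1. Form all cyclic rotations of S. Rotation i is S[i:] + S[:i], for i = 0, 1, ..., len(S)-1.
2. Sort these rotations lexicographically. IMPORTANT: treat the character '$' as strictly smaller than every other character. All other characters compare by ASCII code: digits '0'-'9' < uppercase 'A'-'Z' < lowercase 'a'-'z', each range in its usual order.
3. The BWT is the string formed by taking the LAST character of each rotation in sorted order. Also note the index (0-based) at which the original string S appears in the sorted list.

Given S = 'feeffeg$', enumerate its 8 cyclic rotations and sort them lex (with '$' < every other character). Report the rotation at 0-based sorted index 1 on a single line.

Answer: eeffeg$f

Derivation:
All 8 rotations (rotation i = S[i:]+S[:i]):
  rot[0] = feeffeg$
  rot[1] = eeffeg$f
  rot[2] = effeg$fe
  rot[3] = ffeg$fee
  rot[4] = feg$feef
  rot[5] = eg$feeff
  rot[6] = g$feeffe
  rot[7] = $feeffeg
Sorted (with $ < everything):
  sorted[0] = $feeffeg
  sorted[1] = eeffeg$f
  sorted[2] = effeg$fe
  sorted[3] = eg$feeff
  sorted[4] = feeffeg$
  sorted[5] = feg$feef
  sorted[6] = ffeg$fee
  sorted[7] = g$feeffe
sorted[1] = eeffeg$f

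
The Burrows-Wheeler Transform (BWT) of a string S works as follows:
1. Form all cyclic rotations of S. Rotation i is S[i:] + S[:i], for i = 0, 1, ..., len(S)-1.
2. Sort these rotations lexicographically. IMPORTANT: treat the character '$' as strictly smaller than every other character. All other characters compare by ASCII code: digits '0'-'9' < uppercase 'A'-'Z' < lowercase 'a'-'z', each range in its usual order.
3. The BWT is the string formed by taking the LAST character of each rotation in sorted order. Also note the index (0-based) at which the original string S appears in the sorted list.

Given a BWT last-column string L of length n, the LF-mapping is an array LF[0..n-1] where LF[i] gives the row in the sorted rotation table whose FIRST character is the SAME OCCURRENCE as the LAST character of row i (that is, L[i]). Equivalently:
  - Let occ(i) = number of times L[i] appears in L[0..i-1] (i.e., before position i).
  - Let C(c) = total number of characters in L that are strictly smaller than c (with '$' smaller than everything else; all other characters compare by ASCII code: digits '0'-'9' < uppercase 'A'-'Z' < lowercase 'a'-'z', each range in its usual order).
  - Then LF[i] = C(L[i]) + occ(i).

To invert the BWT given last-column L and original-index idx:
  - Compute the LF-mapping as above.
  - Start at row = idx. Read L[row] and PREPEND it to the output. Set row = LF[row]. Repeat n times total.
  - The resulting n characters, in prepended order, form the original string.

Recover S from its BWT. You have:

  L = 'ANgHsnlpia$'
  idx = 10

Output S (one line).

Answer: saplingHNA$

Derivation:
LF mapping: 1 3 5 2 10 8 7 9 6 4 0
Walk LF starting at row 10, prepending L[row]:
  step 1: row=10, L[10]='$', prepend. Next row=LF[10]=0
  step 2: row=0, L[0]='A', prepend. Next row=LF[0]=1
  step 3: row=1, L[1]='N', prepend. Next row=LF[1]=3
  step 4: row=3, L[3]='H', prepend. Next row=LF[3]=2
  step 5: row=2, L[2]='g', prepend. Next row=LF[2]=5
  step 6: row=5, L[5]='n', prepend. Next row=LF[5]=8
  step 7: row=8, L[8]='i', prepend. Next row=LF[8]=6
  step 8: row=6, L[6]='l', prepend. Next row=LF[6]=7
  step 9: row=7, L[7]='p', prepend. Next row=LF[7]=9
  step 10: row=9, L[9]='a', prepend. Next row=LF[9]=4
  step 11: row=4, L[4]='s', prepend. Next row=LF[4]=10
Reversed output: saplingHNA$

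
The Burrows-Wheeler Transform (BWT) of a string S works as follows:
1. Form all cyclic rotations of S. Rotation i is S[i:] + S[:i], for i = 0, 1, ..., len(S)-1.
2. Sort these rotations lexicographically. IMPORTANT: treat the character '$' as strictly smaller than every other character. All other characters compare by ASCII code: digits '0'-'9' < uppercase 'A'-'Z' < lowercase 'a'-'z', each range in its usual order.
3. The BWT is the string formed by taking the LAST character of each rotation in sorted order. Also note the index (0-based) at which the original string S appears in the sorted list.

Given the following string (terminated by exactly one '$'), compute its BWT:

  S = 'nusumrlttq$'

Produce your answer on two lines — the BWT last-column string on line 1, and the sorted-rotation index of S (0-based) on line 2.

All 11 rotations (rotation i = S[i:]+S[:i]):
  rot[0] = nusumrlttq$
  rot[1] = usumrlttq$n
  rot[2] = sumrlttq$nu
  rot[3] = umrlttq$nus
  rot[4] = mrlttq$nusu
  rot[5] = rlttq$nusum
  rot[6] = lttq$nusumr
  rot[7] = ttq$nusumrl
  rot[8] = tq$nusumrlt
  rot[9] = q$nusumrltt
  rot[10] = $nusumrlttq
Sorted (with $ < everything):
  sorted[0] = $nusumrlttq  (last char: 'q')
  sorted[1] = lttq$nusumr  (last char: 'r')
  sorted[2] = mrlttq$nusu  (last char: 'u')
  sorted[3] = nusumrlttq$  (last char: '$')
  sorted[4] = q$nusumrltt  (last char: 't')
  sorted[5] = rlttq$nusum  (last char: 'm')
  sorted[6] = sumrlttq$nu  (last char: 'u')
  sorted[7] = tq$nusumrlt  (last char: 't')
  sorted[8] = ttq$nusumrl  (last char: 'l')
  sorted[9] = umrlttq$nus  (last char: 's')
  sorted[10] = usumrlttq$n  (last char: 'n')
Last column: qru$tmutlsn
Original string S is at sorted index 3

Answer: qru$tmutlsn
3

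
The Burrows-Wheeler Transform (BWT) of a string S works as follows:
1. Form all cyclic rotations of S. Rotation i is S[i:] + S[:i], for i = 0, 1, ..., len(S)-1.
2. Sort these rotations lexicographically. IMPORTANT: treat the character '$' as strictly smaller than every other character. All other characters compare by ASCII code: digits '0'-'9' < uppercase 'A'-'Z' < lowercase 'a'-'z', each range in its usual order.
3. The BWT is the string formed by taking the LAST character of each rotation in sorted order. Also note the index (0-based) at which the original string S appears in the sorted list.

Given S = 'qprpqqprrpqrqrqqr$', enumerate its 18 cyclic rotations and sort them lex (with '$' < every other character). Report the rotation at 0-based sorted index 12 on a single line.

All 18 rotations (rotation i = S[i:]+S[:i]):
  rot[0] = qprpqqprrpqrqrqqr$
  rot[1] = prpqqprrpqrqrqqr$q
  rot[2] = rpqqprrpqrqrqqr$qp
  rot[3] = pqqprrpqrqrqqr$qpr
  rot[4] = qqprrpqrqrqqr$qprp
  rot[5] = qprrpqrqrqqr$qprpq
  rot[6] = prrpqrqrqqr$qprpqq
  rot[7] = rrpqrqrqqr$qprpqqp
  rot[8] = rpqrqrqqr$qprpqqpr
  rot[9] = pqrqrqqr$qprpqqprr
  rot[10] = qrqrqqr$qprpqqprrp
  rot[11] = rqrqqr$qprpqqprrpq
  rot[12] = qrqqr$qprpqqprrpqr
  rot[13] = rqqr$qprpqqprrpqrq
  rot[14] = qqr$qprpqqprrpqrqr
  rot[15] = qr$qprpqqprrpqrqrq
  rot[16] = r$qprpqqprrpqrqrqq
  rot[17] = $qprpqqprrpqrqrqqr
Sorted (with $ < everything):
  sorted[0] = $qprpqqprrpqrqrqqr
  sorted[1] = pqqprrpqrqrqqr$qpr
  sorted[2] = pqrqrqqr$qprpqqprr
  sorted[3] = prpqqprrpqrqrqqr$q
  sorted[4] = prrpqrqrqqr$qprpqq
  sorted[5] = qprpqqprrpqrqrqqr$
  sorted[6] = qprrpqrqrqqr$qprpq
  sorted[7] = qqprrpqrqrqqr$qprp
  sorted[8] = qqr$qprpqqprrpqrqr
  sorted[9] = qr$qprpqqprrpqrqrq
  sorted[10] = qrqqr$qprpqqprrpqr
  sorted[11] = qrqrqqr$qprpqqprrp
  sorted[12] = r$qprpqqprrpqrqrqq
  sorted[13] = rpqqprrpqrqrqqr$qp
  sorted[14] = rpqrqrqqr$qprpqqpr
  sorted[15] = rqqr$qprpqqprrpqrq
  sorted[16] = rqrqqr$qprpqqprrpq
  sorted[17] = rrpqrqrqqr$qprpqqp
sorted[12] = r$qprpqqprrpqrqrqq

Answer: r$qprpqqprrpqrqrqq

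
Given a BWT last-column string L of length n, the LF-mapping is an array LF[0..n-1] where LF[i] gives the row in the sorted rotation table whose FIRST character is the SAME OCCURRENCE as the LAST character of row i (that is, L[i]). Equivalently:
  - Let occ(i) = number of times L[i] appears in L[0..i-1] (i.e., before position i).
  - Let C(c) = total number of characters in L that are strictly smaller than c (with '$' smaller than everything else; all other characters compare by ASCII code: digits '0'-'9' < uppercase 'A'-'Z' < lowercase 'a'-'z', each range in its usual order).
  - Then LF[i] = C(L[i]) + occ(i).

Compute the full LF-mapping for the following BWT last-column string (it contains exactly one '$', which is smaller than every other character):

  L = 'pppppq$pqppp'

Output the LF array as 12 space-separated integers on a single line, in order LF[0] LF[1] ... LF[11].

Char counts: '$':1, 'p':9, 'q':2
C (first-col start): C('$')=0, C('p')=1, C('q')=10
L[0]='p': occ=0, LF[0]=C('p')+0=1+0=1
L[1]='p': occ=1, LF[1]=C('p')+1=1+1=2
L[2]='p': occ=2, LF[2]=C('p')+2=1+2=3
L[3]='p': occ=3, LF[3]=C('p')+3=1+3=4
L[4]='p': occ=4, LF[4]=C('p')+4=1+4=5
L[5]='q': occ=0, LF[5]=C('q')+0=10+0=10
L[6]='$': occ=0, LF[6]=C('$')+0=0+0=0
L[7]='p': occ=5, LF[7]=C('p')+5=1+5=6
L[8]='q': occ=1, LF[8]=C('q')+1=10+1=11
L[9]='p': occ=6, LF[9]=C('p')+6=1+6=7
L[10]='p': occ=7, LF[10]=C('p')+7=1+7=8
L[11]='p': occ=8, LF[11]=C('p')+8=1+8=9

Answer: 1 2 3 4 5 10 0 6 11 7 8 9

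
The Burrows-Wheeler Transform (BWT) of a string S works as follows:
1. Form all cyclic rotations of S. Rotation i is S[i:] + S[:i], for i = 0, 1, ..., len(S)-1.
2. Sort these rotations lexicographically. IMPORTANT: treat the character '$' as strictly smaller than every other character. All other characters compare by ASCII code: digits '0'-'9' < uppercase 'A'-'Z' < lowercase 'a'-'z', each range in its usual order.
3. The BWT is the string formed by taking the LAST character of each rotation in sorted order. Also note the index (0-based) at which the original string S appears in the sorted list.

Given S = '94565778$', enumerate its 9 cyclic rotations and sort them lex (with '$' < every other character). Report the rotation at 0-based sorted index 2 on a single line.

Answer: 565778$94

Derivation:
All 9 rotations (rotation i = S[i:]+S[:i]):
  rot[0] = 94565778$
  rot[1] = 4565778$9
  rot[2] = 565778$94
  rot[3] = 65778$945
  rot[4] = 5778$9456
  rot[5] = 778$94565
  rot[6] = 78$945657
  rot[7] = 8$9456577
  rot[8] = $94565778
Sorted (with $ < everything):
  sorted[0] = $94565778
  sorted[1] = 4565778$9
  sorted[2] = 565778$94
  sorted[3] = 5778$9456
  sorted[4] = 65778$945
  sorted[5] = 778$94565
  sorted[6] = 78$945657
  sorted[7] = 8$9456577
  sorted[8] = 94565778$
sorted[2] = 565778$94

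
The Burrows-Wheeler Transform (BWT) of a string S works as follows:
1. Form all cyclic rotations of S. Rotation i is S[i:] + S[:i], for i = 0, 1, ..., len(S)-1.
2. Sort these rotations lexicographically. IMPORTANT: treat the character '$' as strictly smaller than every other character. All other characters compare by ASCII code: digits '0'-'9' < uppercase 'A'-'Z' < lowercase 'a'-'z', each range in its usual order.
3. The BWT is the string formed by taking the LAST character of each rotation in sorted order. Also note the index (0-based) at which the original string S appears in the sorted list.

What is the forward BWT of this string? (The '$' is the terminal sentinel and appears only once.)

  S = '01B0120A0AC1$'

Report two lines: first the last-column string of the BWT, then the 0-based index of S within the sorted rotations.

All 13 rotations (rotation i = S[i:]+S[:i]):
  rot[0] = 01B0120A0AC1$
  rot[1] = 1B0120A0AC1$0
  rot[2] = B0120A0AC1$01
  rot[3] = 0120A0AC1$01B
  rot[4] = 120A0AC1$01B0
  rot[5] = 20A0AC1$01B01
  rot[6] = 0A0AC1$01B012
  rot[7] = A0AC1$01B0120
  rot[8] = 0AC1$01B0120A
  rot[9] = AC1$01B0120A0
  rot[10] = C1$01B0120A0A
  rot[11] = 1$01B0120A0AC
  rot[12] = $01B0120A0AC1
Sorted (with $ < everything):
  sorted[0] = $01B0120A0AC1  (last char: '1')
  sorted[1] = 0120A0AC1$01B  (last char: 'B')
  sorted[2] = 01B0120A0AC1$  (last char: '$')
  sorted[3] = 0A0AC1$01B012  (last char: '2')
  sorted[4] = 0AC1$01B0120A  (last char: 'A')
  sorted[5] = 1$01B0120A0AC  (last char: 'C')
  sorted[6] = 120A0AC1$01B0  (last char: '0')
  sorted[7] = 1B0120A0AC1$0  (last char: '0')
  sorted[8] = 20A0AC1$01B01  (last char: '1')
  sorted[9] = A0AC1$01B0120  (last char: '0')
  sorted[10] = AC1$01B0120A0  (last char: '0')
  sorted[11] = B0120A0AC1$01  (last char: '1')
  sorted[12] = C1$01B0120A0A  (last char: 'A')
Last column: 1B$2AC001001A
Original string S is at sorted index 2

Answer: 1B$2AC001001A
2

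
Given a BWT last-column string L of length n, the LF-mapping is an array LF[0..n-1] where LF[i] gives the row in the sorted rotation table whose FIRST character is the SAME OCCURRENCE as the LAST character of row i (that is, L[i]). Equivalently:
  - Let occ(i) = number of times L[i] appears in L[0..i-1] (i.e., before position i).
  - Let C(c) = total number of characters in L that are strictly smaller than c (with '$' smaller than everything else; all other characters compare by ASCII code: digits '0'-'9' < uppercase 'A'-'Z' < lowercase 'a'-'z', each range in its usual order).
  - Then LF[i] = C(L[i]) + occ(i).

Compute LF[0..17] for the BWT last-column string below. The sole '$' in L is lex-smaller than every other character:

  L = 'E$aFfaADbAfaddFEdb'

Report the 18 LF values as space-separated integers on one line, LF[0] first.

Answer: 4 0 8 6 16 9 1 3 11 2 17 10 13 14 7 5 15 12

Derivation:
Char counts: '$':1, 'A':2, 'D':1, 'E':2, 'F':2, 'a':3, 'b':2, 'd':3, 'f':2
C (first-col start): C('$')=0, C('A')=1, C('D')=3, C('E')=4, C('F')=6, C('a')=8, C('b')=11, C('d')=13, C('f')=16
L[0]='E': occ=0, LF[0]=C('E')+0=4+0=4
L[1]='$': occ=0, LF[1]=C('$')+0=0+0=0
L[2]='a': occ=0, LF[2]=C('a')+0=8+0=8
L[3]='F': occ=0, LF[3]=C('F')+0=6+0=6
L[4]='f': occ=0, LF[4]=C('f')+0=16+0=16
L[5]='a': occ=1, LF[5]=C('a')+1=8+1=9
L[6]='A': occ=0, LF[6]=C('A')+0=1+0=1
L[7]='D': occ=0, LF[7]=C('D')+0=3+0=3
L[8]='b': occ=0, LF[8]=C('b')+0=11+0=11
L[9]='A': occ=1, LF[9]=C('A')+1=1+1=2
L[10]='f': occ=1, LF[10]=C('f')+1=16+1=17
L[11]='a': occ=2, LF[11]=C('a')+2=8+2=10
L[12]='d': occ=0, LF[12]=C('d')+0=13+0=13
L[13]='d': occ=1, LF[13]=C('d')+1=13+1=14
L[14]='F': occ=1, LF[14]=C('F')+1=6+1=7
L[15]='E': occ=1, LF[15]=C('E')+1=4+1=5
L[16]='d': occ=2, LF[16]=C('d')+2=13+2=15
L[17]='b': occ=1, LF[17]=C('b')+1=11+1=12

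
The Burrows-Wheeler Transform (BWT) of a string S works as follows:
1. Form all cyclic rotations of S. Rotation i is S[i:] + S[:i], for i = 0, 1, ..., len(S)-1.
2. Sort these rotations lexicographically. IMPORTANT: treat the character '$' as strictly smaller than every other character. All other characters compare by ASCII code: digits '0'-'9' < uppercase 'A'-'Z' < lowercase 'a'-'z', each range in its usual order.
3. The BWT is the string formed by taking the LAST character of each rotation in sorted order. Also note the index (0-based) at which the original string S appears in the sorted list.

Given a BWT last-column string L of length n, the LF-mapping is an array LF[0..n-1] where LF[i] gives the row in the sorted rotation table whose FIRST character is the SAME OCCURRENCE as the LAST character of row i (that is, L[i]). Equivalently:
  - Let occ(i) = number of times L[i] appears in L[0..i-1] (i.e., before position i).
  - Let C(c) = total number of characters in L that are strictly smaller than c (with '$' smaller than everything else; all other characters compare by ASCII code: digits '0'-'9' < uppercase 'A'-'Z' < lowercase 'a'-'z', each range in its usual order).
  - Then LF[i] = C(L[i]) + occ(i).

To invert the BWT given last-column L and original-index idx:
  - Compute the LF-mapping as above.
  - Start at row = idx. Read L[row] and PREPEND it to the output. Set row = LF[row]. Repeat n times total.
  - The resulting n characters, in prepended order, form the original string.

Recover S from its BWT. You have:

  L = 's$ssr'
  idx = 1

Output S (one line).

LF mapping: 2 0 3 4 1
Walk LF starting at row 1, prepending L[row]:
  step 1: row=1, L[1]='$', prepend. Next row=LF[1]=0
  step 2: row=0, L[0]='s', prepend. Next row=LF[0]=2
  step 3: row=2, L[2]='s', prepend. Next row=LF[2]=3
  step 4: row=3, L[3]='s', prepend. Next row=LF[3]=4
  step 5: row=4, L[4]='r', prepend. Next row=LF[4]=1
Reversed output: rsss$

Answer: rsss$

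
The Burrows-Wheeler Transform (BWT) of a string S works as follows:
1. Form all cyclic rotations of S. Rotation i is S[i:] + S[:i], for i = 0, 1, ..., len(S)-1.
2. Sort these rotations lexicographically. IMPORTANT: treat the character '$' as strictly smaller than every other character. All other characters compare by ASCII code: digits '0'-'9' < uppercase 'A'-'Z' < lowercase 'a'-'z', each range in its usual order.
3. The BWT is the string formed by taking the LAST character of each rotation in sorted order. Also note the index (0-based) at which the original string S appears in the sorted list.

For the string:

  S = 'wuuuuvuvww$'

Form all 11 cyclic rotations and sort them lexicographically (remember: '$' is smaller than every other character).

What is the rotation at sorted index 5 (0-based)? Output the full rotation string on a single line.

All 11 rotations (rotation i = S[i:]+S[:i]):
  rot[0] = wuuuuvuvww$
  rot[1] = uuuuvuvww$w
  rot[2] = uuuvuvww$wu
  rot[3] = uuvuvww$wuu
  rot[4] = uvuvww$wuuu
  rot[5] = vuvww$wuuuu
  rot[6] = uvww$wuuuuv
  rot[7] = vww$wuuuuvu
  rot[8] = ww$wuuuuvuv
  rot[9] = w$wuuuuvuvw
  rot[10] = $wuuuuvuvww
Sorted (with $ < everything):
  sorted[0] = $wuuuuvuvww
  sorted[1] = uuuuvuvww$w
  sorted[2] = uuuvuvww$wu
  sorted[3] = uuvuvww$wuu
  sorted[4] = uvuvww$wuuu
  sorted[5] = uvww$wuuuuv
  sorted[6] = vuvww$wuuuu
  sorted[7] = vww$wuuuuvu
  sorted[8] = w$wuuuuvuvw
  sorted[9] = wuuuuvuvww$
  sorted[10] = ww$wuuuuvuv
sorted[5] = uvww$wuuuuv

Answer: uvww$wuuuuv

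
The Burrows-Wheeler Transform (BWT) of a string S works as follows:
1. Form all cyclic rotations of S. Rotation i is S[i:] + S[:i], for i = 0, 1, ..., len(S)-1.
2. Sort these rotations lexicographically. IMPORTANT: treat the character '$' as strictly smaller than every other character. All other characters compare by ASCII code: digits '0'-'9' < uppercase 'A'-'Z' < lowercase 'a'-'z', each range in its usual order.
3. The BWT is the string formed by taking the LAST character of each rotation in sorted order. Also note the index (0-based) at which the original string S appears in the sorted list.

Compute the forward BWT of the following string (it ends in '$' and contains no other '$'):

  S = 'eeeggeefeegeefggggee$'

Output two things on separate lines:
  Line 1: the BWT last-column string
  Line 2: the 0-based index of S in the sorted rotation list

All 21 rotations (rotation i = S[i:]+S[:i]):
  rot[0] = eeeggeefeegeefggggee$
  rot[1] = eeggeefeegeefggggee$e
  rot[2] = eggeefeegeefggggee$ee
  rot[3] = ggeefeegeefggggee$eee
  rot[4] = geefeegeefggggee$eeeg
  rot[5] = eefeegeefggggee$eeegg
  rot[6] = efeegeefggggee$eeegge
  rot[7] = feegeefggggee$eeeggee
  rot[8] = eegeefggggee$eeeggeef
  rot[9] = egeefggggee$eeeggeefe
  rot[10] = geefggggee$eeeggeefee
  rot[11] = eefggggee$eeeggeefeeg
  rot[12] = efggggee$eeeggeefeege
  rot[13] = fggggee$eeeggeefeegee
  rot[14] = ggggee$eeeggeefeegeef
  rot[15] = gggee$eeeggeefeegeefg
  rot[16] = ggee$eeeggeefeegeefgg
  rot[17] = gee$eeeggeefeegeefggg
  rot[18] = ee$eeeggeefeegeefgggg
  rot[19] = e$eeeggeefeegeefgggge
  rot[20] = $eeeggeefeegeefggggee
Sorted (with $ < everything):
  sorted[0] = $eeeggeefeegeefggggee  (last char: 'e')
  sorted[1] = e$eeeggeefeegeefgggge  (last char: 'e')
  sorted[2] = ee$eeeggeefeegeefgggg  (last char: 'g')
  sorted[3] = eeeggeefeegeefggggee$  (last char: '$')
  sorted[4] = eefeegeefggggee$eeegg  (last char: 'g')
  sorted[5] = eefggggee$eeeggeefeeg  (last char: 'g')
  sorted[6] = eegeefggggee$eeeggeef  (last char: 'f')
  sorted[7] = eeggeefeegeefggggee$e  (last char: 'e')
  sorted[8] = efeegeefggggee$eeegge  (last char: 'e')
  sorted[9] = efggggee$eeeggeefeege  (last char: 'e')
  sorted[10] = egeefggggee$eeeggeefe  (last char: 'e')
  sorted[11] = eggeefeegeefggggee$ee  (last char: 'e')
  sorted[12] = feegeefggggee$eeeggee  (last char: 'e')
  sorted[13] = fggggee$eeeggeefeegee  (last char: 'e')
  sorted[14] = gee$eeeggeefeegeefggg  (last char: 'g')
  sorted[15] = geefeegeefggggee$eeeg  (last char: 'g')
  sorted[16] = geefggggee$eeeggeefee  (last char: 'e')
  sorted[17] = ggee$eeeggeefeegeefgg  (last char: 'g')
  sorted[18] = ggeefeegeefggggee$eee  (last char: 'e')
  sorted[19] = gggee$eeeggeefeegeefg  (last char: 'g')
  sorted[20] = ggggee$eeeggeefeegeef  (last char: 'f')
Last column: eeg$ggfeeeeeeeggegegf
Original string S is at sorted index 3

Answer: eeg$ggfeeeeeeeggegegf
3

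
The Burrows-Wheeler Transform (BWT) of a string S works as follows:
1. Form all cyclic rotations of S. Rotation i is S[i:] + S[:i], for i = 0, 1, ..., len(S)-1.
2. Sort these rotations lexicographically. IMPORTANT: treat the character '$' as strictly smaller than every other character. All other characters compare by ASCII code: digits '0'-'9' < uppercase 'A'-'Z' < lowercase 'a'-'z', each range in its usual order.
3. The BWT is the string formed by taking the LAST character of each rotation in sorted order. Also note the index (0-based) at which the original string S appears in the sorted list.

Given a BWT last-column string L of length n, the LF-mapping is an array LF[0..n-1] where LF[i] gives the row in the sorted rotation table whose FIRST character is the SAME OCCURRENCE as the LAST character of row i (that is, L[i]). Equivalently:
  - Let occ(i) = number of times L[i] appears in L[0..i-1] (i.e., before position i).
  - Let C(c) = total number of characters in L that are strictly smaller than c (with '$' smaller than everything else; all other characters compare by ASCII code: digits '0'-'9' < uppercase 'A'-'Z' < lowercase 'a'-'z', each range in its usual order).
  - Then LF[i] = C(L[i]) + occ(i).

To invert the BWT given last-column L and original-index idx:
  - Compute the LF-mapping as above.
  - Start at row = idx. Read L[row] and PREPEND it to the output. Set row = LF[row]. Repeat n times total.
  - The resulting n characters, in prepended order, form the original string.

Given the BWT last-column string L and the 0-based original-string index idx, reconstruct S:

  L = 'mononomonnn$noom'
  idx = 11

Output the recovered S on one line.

Answer: omooonnonnmnnom$

Derivation:
LF mapping: 1 10 4 11 5 12 2 13 6 7 8 0 9 14 15 3
Walk LF starting at row 11, prepending L[row]:
  step 1: row=11, L[11]='$', prepend. Next row=LF[11]=0
  step 2: row=0, L[0]='m', prepend. Next row=LF[0]=1
  step 3: row=1, L[1]='o', prepend. Next row=LF[1]=10
  step 4: row=10, L[10]='n', prepend. Next row=LF[10]=8
  step 5: row=8, L[8]='n', prepend. Next row=LF[8]=6
  step 6: row=6, L[6]='m', prepend. Next row=LF[6]=2
  step 7: row=2, L[2]='n', prepend. Next row=LF[2]=4
  step 8: row=4, L[4]='n', prepend. Next row=LF[4]=5
  step 9: row=5, L[5]='o', prepend. Next row=LF[5]=12
  step 10: row=12, L[12]='n', prepend. Next row=LF[12]=9
  step 11: row=9, L[9]='n', prepend. Next row=LF[9]=7
  step 12: row=7, L[7]='o', prepend. Next row=LF[7]=13
  step 13: row=13, L[13]='o', prepend. Next row=LF[13]=14
  step 14: row=14, L[14]='o', prepend. Next row=LF[14]=15
  step 15: row=15, L[15]='m', prepend. Next row=LF[15]=3
  step 16: row=3, L[3]='o', prepend. Next row=LF[3]=11
Reversed output: omooonnonnmnnom$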